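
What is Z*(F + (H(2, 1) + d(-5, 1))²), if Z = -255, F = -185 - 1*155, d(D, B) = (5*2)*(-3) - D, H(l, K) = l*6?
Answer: 43605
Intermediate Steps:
H(l, K) = 6*l
d(D, B) = -30 - D (d(D, B) = 10*(-3) - D = -30 - D)
F = -340 (F = -185 - 155 = -340)
Z*(F + (H(2, 1) + d(-5, 1))²) = -255*(-340 + (6*2 + (-30 - 1*(-5)))²) = -255*(-340 + (12 + (-30 + 5))²) = -255*(-340 + (12 - 25)²) = -255*(-340 + (-13)²) = -255*(-340 + 169) = -255*(-171) = 43605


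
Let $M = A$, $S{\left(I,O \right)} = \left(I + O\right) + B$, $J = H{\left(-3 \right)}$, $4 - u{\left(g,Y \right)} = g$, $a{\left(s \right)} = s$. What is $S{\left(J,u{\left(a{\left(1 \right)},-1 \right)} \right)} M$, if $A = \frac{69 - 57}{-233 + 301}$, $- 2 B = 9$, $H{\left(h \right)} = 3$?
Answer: $\frac{9}{34} \approx 0.26471$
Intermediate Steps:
$B = - \frac{9}{2}$ ($B = \left(- \frac{1}{2}\right) 9 = - \frac{9}{2} \approx -4.5$)
$A = \frac{3}{17}$ ($A = \frac{12}{68} = 12 \cdot \frac{1}{68} = \frac{3}{17} \approx 0.17647$)
$u{\left(g,Y \right)} = 4 - g$
$J = 3$
$S{\left(I,O \right)} = - \frac{9}{2} + I + O$ ($S{\left(I,O \right)} = \left(I + O\right) - \frac{9}{2} = - \frac{9}{2} + I + O$)
$M = \frac{3}{17} \approx 0.17647$
$S{\left(J,u{\left(a{\left(1 \right)},-1 \right)} \right)} M = \left(- \frac{9}{2} + 3 + \left(4 - 1\right)\right) \frac{3}{17} = \left(- \frac{9}{2} + 3 + 3\right) \frac{3}{17} = \frac{3}{2} \cdot \frac{3}{17} = \frac{9}{34}$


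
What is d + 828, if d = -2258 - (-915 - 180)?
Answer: -335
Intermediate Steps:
d = -1163 (d = -2258 - 1*(-1095) = -2258 + 1095 = -1163)
d + 828 = -1163 + 828 = -335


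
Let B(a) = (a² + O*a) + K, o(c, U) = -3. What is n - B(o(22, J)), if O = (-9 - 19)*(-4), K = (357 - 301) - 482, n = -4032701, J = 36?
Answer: -4031948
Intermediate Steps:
K = -426 (K = 56 - 482 = -426)
O = 112 (O = -28*(-4) = 112)
B(a) = -426 + a² + 112*a (B(a) = (a² + 112*a) - 426 = -426 + a² + 112*a)
n - B(o(22, J)) = -4032701 - (-426 + (-3)² + 112*(-3)) = -4032701 - (-426 + 9 - 336) = -4032701 - 1*(-753) = -4032701 + 753 = -4031948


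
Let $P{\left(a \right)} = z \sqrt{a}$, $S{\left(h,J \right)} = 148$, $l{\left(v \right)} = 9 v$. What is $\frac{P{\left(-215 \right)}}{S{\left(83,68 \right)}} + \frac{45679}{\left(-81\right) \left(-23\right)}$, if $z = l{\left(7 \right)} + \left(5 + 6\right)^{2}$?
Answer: $\frac{45679}{1863} + \frac{46 i \sqrt{215}}{37} \approx 24.519 + 18.23 i$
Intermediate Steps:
$z = 184$ ($z = 9 \cdot 7 + \left(5 + 6\right)^{2} = 63 + 11^{2} = 63 + 121 = 184$)
$P{\left(a \right)} = 184 \sqrt{a}$
$\frac{P{\left(-215 \right)}}{S{\left(83,68 \right)}} + \frac{45679}{\left(-81\right) \left(-23\right)} = \frac{184 \sqrt{-215}}{148} + \frac{45679}{\left(-81\right) \left(-23\right)} = 184 i \sqrt{215} \cdot \frac{1}{148} + \frac{45679}{1863} = 184 i \sqrt{215} \cdot \frac{1}{148} + 45679 \cdot \frac{1}{1863} = \frac{46 i \sqrt{215}}{37} + \frac{45679}{1863} = \frac{45679}{1863} + \frac{46 i \sqrt{215}}{37}$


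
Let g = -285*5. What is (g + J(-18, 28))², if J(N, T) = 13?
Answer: 1993744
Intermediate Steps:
g = -1425
(g + J(-18, 28))² = (-1425 + 13)² = (-1412)² = 1993744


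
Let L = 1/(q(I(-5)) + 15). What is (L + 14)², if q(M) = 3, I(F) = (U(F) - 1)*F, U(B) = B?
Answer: 64009/324 ≈ 197.56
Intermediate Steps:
I(F) = F*(-1 + F) (I(F) = (F - 1)*F = (-1 + F)*F = F*(-1 + F))
L = 1/18 (L = 1/(3 + 15) = 1/18 ≈ 0.055556)
(L + 14)² = (1/18 + 14)² = (253/18)² = 64009/324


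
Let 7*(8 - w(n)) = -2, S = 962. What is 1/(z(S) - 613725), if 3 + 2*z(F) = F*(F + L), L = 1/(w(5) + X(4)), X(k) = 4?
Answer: -43/6491510 ≈ -6.6240e-6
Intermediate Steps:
w(n) = 58/7 (w(n) = 8 - ⅐*(-2) = 8 + 2/7 = 58/7)
L = 7/86 (L = 1/(58/7 + 4) = 1/(86/7) = 7/86 ≈ 0.081395)
z(F) = -3/2 + F*(7/86 + F)/2 (z(F) = -3/2 + (F*(F + 7/86))/2 = -3/2 + (F*(7/86 + F))/2 = -3/2 + F*(7/86 + F)/2)
1/(z(S) - 613725) = 1/((-3/2 + (½)*962² + (7/172)*962) - 613725) = 1/((-3/2 + (½)*925444 + 3367/86) - 613725) = 1/((-3/2 + 462722 + 3367/86) - 613725) = 1/(19898665/43 - 613725) = 1/(-6491510/43) = -43/6491510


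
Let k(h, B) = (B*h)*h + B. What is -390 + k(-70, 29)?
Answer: 141739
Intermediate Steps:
k(h, B) = B + B*h² (k(h, B) = B*h² + B = B + B*h²)
-390 + k(-70, 29) = -390 + 29*(1 + (-70)²) = -390 + 29*(1 + 4900) = -390 + 29*4901 = -390 + 142129 = 141739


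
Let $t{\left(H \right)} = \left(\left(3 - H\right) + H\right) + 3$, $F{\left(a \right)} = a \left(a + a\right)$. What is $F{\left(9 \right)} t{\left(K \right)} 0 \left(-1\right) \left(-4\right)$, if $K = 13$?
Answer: $0$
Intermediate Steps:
$F{\left(a \right)} = 2 a^{2}$ ($F{\left(a \right)} = a 2 a = 2 a^{2}$)
$t{\left(H \right)} = 6$ ($t{\left(H \right)} = 3 + 3 = 6$)
$F{\left(9 \right)} t{\left(K \right)} 0 \left(-1\right) \left(-4\right) = 2 \cdot 9^{2} \cdot 6 \cdot 0 \left(-1\right) \left(-4\right) = 2 \cdot 81 \cdot 6 \cdot 0 \left(-4\right) = 162 \cdot 6 \cdot 0 = 972 \cdot 0 = 0$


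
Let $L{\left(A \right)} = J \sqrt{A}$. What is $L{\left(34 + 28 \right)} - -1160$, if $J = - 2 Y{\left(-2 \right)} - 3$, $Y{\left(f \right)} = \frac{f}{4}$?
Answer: $1160 - 2 \sqrt{62} \approx 1144.3$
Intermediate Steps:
$Y{\left(f \right)} = \frac{f}{4}$ ($Y{\left(f \right)} = f \frac{1}{4} = \frac{f}{4}$)
$J = -2$ ($J = - 2 \cdot \frac{1}{4} \left(-2\right) - 3 = \left(-2\right) \left(- \frac{1}{2}\right) - 3 = 1 - 3 = -2$)
$L{\left(A \right)} = - 2 \sqrt{A}$
$L{\left(34 + 28 \right)} - -1160 = - 2 \sqrt{34 + 28} - -1160 = - 2 \sqrt{62} + 1160 = 1160 - 2 \sqrt{62}$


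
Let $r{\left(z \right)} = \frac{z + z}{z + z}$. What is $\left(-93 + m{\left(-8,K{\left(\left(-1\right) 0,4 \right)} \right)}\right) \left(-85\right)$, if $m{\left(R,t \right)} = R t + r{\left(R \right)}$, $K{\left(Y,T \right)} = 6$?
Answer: $11900$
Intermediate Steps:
$r{\left(z \right)} = 1$ ($r{\left(z \right)} = \frac{2 z}{2 z} = 2 z \frac{1}{2 z} = 1$)
$m{\left(R,t \right)} = 1 + R t$ ($m{\left(R,t \right)} = R t + 1 = 1 + R t$)
$\left(-93 + m{\left(-8,K{\left(\left(-1\right) 0,4 \right)} \right)}\right) \left(-85\right) = \left(-93 + \left(1 - 48\right)\right) \left(-85\right) = \left(-93 - 47\right) \left(-85\right) = \left(-140\right) \left(-85\right) = 11900$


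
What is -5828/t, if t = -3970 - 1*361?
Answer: 5828/4331 ≈ 1.3456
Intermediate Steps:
t = -4331 (t = -3970 - 361 = -4331)
-5828/t = -5828/(-4331) = -5828*(-1/4331) = 5828/4331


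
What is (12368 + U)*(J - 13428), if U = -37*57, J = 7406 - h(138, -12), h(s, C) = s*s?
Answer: -257152094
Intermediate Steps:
h(s, C) = s**2
J = -11638 (J = 7406 - 1*138**2 = 7406 - 1*19044 = 7406 - 19044 = -11638)
U = -2109
(12368 + U)*(J - 13428) = (12368 - 2109)*(-11638 - 13428) = 10259*(-25066) = -257152094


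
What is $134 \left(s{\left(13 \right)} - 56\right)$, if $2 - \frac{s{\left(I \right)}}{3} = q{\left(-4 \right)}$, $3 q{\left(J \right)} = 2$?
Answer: $-6968$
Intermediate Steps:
$q{\left(J \right)} = \frac{2}{3}$ ($q{\left(J \right)} = \frac{1}{3} \cdot 2 = \frac{2}{3}$)
$s{\left(I \right)} = 4$ ($s{\left(I \right)} = 6 - 2 = 4$)
$134 \left(s{\left(13 \right)} - 56\right) = 134 \left(4 - 56\right) = 134 \left(-52\right) = -6968$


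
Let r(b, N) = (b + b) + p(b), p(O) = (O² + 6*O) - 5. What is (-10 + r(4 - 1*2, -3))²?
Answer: 25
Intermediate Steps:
p(O) = -5 + O² + 6*O
r(b, N) = -5 + b² + 8*b (r(b, N) = (b + b) + (-5 + b² + 6*b) = 2*b + (-5 + b² + 6*b) = -5 + b² + 8*b)
(-10 + r(4 - 1*2, -3))² = (-10 + (-5 + (4 - 1*2)² + 8*(4 - 1*2)))² = (-10 + (-5 + (4 - 2)² + 8*(4 - 2)))² = (-10 + (-5 + 2² + 8*2))² = (-10 + (-5 + 4 + 16))² = (-10 + 15)² = 5² = 25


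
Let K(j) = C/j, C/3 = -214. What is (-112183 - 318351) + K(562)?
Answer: -120980375/281 ≈ -4.3054e+5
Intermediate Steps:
C = -642 (C = 3*(-214) = -642)
K(j) = -642/j
(-112183 - 318351) + K(562) = (-112183 - 318351) - 642/562 = -430534 - 642*1/562 = -430534 - 321/281 = -120980375/281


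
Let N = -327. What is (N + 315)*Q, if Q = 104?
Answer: -1248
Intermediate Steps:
(N + 315)*Q = (-327 + 315)*104 = -12*104 = -1248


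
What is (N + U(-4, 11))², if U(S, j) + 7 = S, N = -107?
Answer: 13924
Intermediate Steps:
U(S, j) = -7 + S
(N + U(-4, 11))² = (-107 + (-7 - 4))² = (-107 - 11)² = (-118)² = 13924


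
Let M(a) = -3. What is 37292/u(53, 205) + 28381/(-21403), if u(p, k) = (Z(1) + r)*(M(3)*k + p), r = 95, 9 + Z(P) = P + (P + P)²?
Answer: -1124810889/547296113 ≈ -2.0552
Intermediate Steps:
Z(P) = -9 + P + 4*P² (Z(P) = -9 + (P + (P + P)²) = -9 + (P + (2*P)²) = -9 + (P + 4*P²) = -9 + P + 4*P²)
u(p, k) = -273*k + 91*p (u(p, k) = ((-9 + 1 + 4*1²) + 95)*(-3*k + p) = ((-9 + 1 + 4*1) + 95)*(p - 3*k) = ((-9 + 1 + 4) + 95)*(p - 3*k) = (-4 + 95)*(p - 3*k) = 91*(p - 3*k) = -273*k + 91*p)
37292/u(53, 205) + 28381/(-21403) = 37292/(-273*205 + 91*53) + 28381/(-21403) = 37292/(-55965 + 4823) + 28381*(-1/21403) = 37292/(-51142) - 28381/21403 = 37292*(-1/51142) - 28381/21403 = -18646/25571 - 28381/21403 = -1124810889/547296113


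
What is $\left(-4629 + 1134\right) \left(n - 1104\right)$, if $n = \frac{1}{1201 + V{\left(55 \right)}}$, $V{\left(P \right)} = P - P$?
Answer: $\frac{4634030985}{1201} \approx 3.8585 \cdot 10^{6}$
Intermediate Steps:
$V{\left(P \right)} = 0$
$n = \frac{1}{1201}$ ($n = \frac{1}{1201 + 0} = \frac{1}{1201} \approx 0.00083264$)
$\left(-4629 + 1134\right) \left(n - 1104\right) = \left(-4629 + 1134\right) \left(\frac{1}{1201} - 1104\right) = \left(-3495\right) \left(- \frac{1325903}{1201}\right) = \frac{4634030985}{1201}$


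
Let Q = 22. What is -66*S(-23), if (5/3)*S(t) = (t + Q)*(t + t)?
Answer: -9108/5 ≈ -1821.6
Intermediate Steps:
S(t) = 6*t*(22 + t)/5 (S(t) = 3*((t + 22)*(t + t))/5 = 3*((22 + t)*(2*t))/5 = 3*(2*t*(22 + t))/5 = 6*t*(22 + t)/5)
-66*S(-23) = -396*(-23)*(22 - 23)/5 = -396*(-23)*(-1)/5 = -66*138/5 = -9108/5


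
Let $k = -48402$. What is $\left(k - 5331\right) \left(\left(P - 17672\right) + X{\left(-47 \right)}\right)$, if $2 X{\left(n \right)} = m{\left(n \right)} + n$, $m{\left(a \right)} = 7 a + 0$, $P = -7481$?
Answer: $1361647953$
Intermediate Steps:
$m{\left(a \right)} = 7 a$
$X{\left(n \right)} = 4 n$ ($X{\left(n \right)} = \frac{7 n + n}{2} = \frac{8 n}{2} = 4 n$)
$\left(k - 5331\right) \left(\left(P - 17672\right) + X{\left(-47 \right)}\right) = \left(-48402 - 5331\right) \left(\left(-7481 - 17672\right) + 4 \left(-47\right)\right) = - 53733 \left(-25153 - 188\right) = \left(-53733\right) \left(-25341\right) = 1361647953$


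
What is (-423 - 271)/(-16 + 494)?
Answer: -347/239 ≈ -1.4519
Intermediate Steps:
(-423 - 271)/(-16 + 494) = -694/478 = -694*1/478 = -347/239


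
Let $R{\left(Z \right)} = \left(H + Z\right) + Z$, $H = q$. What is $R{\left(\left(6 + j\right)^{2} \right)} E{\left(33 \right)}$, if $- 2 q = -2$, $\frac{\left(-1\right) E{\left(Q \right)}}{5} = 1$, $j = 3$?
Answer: $-815$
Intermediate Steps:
$E{\left(Q \right)} = -5$ ($E{\left(Q \right)} = \left(-5\right) 1 = -5$)
$q = 1$ ($q = \left(- \frac{1}{2}\right) \left(-2\right) = 1$)
$H = 1$
$R{\left(Z \right)} = 1 + 2 Z$ ($R{\left(Z \right)} = \left(1 + Z\right) + Z = 1 + 2 Z$)
$R{\left(\left(6 + j\right)^{2} \right)} E{\left(33 \right)} = \left(1 + 2 \left(6 + 3\right)^{2}\right) \left(-5\right) = \left(1 + 2 \cdot 9^{2}\right) \left(-5\right) = \left(1 + 2 \cdot 81\right) \left(-5\right) = \left(1 + 162\right) \left(-5\right) = 163 \left(-5\right) = -815$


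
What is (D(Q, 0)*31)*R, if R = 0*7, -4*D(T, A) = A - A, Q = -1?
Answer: 0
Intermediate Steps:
D(T, A) = 0 (D(T, A) = -(A - A)/4 = -¼*0 = 0)
R = 0
(D(Q, 0)*31)*R = (0*31)*0 = 0*0 = 0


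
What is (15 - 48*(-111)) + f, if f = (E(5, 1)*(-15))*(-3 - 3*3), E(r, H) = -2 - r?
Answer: 4083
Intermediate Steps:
f = -1260 (f = ((-2 - 1*5)*(-15))*(-3 - 3*3) = ((-2 - 5)*(-15))*(-3 - 9) = -7*(-15)*(-12) = 105*(-12) = -1260)
(15 - 48*(-111)) + f = (15 - 48*(-111)) - 1260 = (15 + 5328) - 1260 = 5343 - 1260 = 4083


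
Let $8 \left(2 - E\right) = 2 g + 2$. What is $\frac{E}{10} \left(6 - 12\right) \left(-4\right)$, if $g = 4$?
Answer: $\frac{9}{5} \approx 1.8$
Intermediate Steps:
$E = \frac{3}{4}$ ($E = 2 - \frac{2 \cdot 4 + 2}{8} = 2 - \frac{8 + 2}{8} = 2 - \frac{5}{4} = \frac{3}{4} \approx 0.75$)
$\frac{E}{10} \left(6 - 12\right) \left(-4\right) = \frac{3}{4 \cdot 10} \left(6 - 12\right) \left(-4\right) = \frac{3}{4} \cdot \frac{1}{10} \left(6 - 12\right) \left(-4\right) = \frac{3}{40} \left(-6\right) \left(-4\right) = \left(- \frac{9}{20}\right) \left(-4\right) = \frac{9}{5}$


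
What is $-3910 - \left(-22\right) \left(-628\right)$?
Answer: $-17726$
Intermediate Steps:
$-3910 - \left(-22\right) \left(-628\right) = -3910 - 13816 = -17726$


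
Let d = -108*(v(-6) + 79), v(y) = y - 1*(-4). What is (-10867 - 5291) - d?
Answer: -7842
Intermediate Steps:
v(y) = 4 + y (v(y) = y + 4 = 4 + y)
d = -8316 (d = -108*((4 - 6) + 79) = -108*(-2 + 79) = -108*77 = -8316)
(-10867 - 5291) - d = (-10867 - 5291) - 1*(-8316) = -16158 + 8316 = -7842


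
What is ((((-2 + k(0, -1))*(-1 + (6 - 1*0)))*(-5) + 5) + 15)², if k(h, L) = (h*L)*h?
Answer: 4900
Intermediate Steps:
k(h, L) = L*h² (k(h, L) = (L*h)*h = L*h²)
((((-2 + k(0, -1))*(-1 + (6 - 1*0)))*(-5) + 5) + 15)² = ((((-2 - 1*0²)*(-1 + (6 - 1*0)))*(-5) + 5) + 15)² = ((((-2 - 1*0)*(-1 + (6 + 0)))*(-5) + 5) + 15)² = ((((-2 + 0)*(-1 + 6))*(-5) + 5) + 15)² = ((-2*5*(-5) + 5) + 15)² = ((-10*(-5) + 5) + 15)² = ((50 + 5) + 15)² = (55 + 15)² = 70² = 4900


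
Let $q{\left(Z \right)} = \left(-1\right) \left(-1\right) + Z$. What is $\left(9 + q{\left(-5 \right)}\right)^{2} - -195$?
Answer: $220$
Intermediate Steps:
$q{\left(Z \right)} = 1 + Z$
$\left(9 + q{\left(-5 \right)}\right)^{2} - -195 = \left(9 + \left(1 - 5\right)\right)^{2} - -195 = \left(9 - 4\right)^{2} + 195 = 5^{2} + 195 = 25 + 195 = 220$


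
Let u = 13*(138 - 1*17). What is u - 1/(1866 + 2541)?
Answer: 6932210/4407 ≈ 1573.0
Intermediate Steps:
u = 1573 (u = 13*(138 - 17) = 13*121 = 1573)
u - 1/(1866 + 2541) = 1573 - 1/(1866 + 2541) = 1573 - 1/4407 = 6932210/4407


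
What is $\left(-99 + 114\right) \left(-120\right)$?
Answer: $-1800$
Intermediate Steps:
$\left(-99 + 114\right) \left(-120\right) = 15 \left(-120\right) = -1800$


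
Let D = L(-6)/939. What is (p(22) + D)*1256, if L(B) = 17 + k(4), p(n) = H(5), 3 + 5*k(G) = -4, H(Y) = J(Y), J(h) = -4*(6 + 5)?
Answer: -86455504/1565 ≈ -55243.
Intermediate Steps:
J(h) = -44 (J(h) = -4*11 = -44)
H(Y) = -44
k(G) = -7/5 (k(G) = -⅗ + (⅕)*(-4) = -⅗ - ⅘ = -7/5)
p(n) = -44
L(B) = 78/5 (L(B) = 17 - 7/5 = 78/5)
D = 26/1565 (D = (78/5)/939 = (78/5)*(1/939) = 26/1565 ≈ 0.016613)
(p(22) + D)*1256 = (-44 + 26/1565)*1256 = -68834/1565*1256 = -86455504/1565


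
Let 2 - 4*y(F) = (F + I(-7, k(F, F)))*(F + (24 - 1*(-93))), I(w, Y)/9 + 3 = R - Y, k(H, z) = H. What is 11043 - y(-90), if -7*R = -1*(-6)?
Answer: 438709/28 ≈ 15668.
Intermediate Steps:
R = -6/7 (R = -(-1)*(-6)/7 = -⅐*6 = -6/7 ≈ -0.85714)
I(w, Y) = -243/7 - 9*Y (I(w, Y) = -27 + 9*(-6/7 - Y) = -27 + (-54/7 - 9*Y) = -243/7 - 9*Y)
y(F) = ½ - (117 + F)*(-243/7 - 8*F)/4 (y(F) = ½ - (F + (-243/7 - 9*F))*(F + (24 - 1*(-93)))/4 = ½ - (-243/7 - 8*F)*(F + (24 + 93))/4 = ½ - (-243/7 - 8*F)*(F + 117)/4 = ½ - (-243/7 - 8*F)*(117 + F)/4 = ½ - (117 + F)*(-243/7 - 8*F)/4)
11043 - y(-90) = 11043 - (28445/28 + 2*(-90)² + (6795/28)*(-90)) = 11043 - (28445/28 + 2*8100 - 305775/14) = 11043 - (28445/28 + 16200 - 305775/14) = 11043 - 1*(-129505/28) = 11043 + 129505/28 = 438709/28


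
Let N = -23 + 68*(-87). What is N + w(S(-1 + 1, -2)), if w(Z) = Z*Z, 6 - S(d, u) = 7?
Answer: -5938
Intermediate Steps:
S(d, u) = -1 (S(d, u) = 6 - 1*7 = 6 - 7 = -1)
w(Z) = Z**2
N = -5939 (N = -23 - 5916 = -5939)
N + w(S(-1 + 1, -2)) = -5939 + (-1)**2 = -5939 + 1 = -5938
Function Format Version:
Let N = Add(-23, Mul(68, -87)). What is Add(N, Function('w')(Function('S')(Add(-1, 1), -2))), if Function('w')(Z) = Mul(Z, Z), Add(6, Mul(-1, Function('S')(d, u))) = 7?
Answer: -5938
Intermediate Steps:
Function('S')(d, u) = -1 (Function('S')(d, u) = Add(6, Mul(-1, 7)) = Add(6, -7) = -1)
Function('w')(Z) = Pow(Z, 2)
N = -5939 (N = Add(-23, -5916) = -5939)
Add(N, Function('w')(Function('S')(Add(-1, 1), -2))) = Add(-5939, Pow(-1, 2)) = Add(-5939, 1) = -5938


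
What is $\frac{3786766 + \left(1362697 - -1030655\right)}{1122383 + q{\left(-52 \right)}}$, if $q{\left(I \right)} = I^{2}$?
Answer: $\frac{6180118}{1125087} \approx 5.493$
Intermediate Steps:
$\frac{3786766 + \left(1362697 - -1030655\right)}{1122383 + q{\left(-52 \right)}} = \frac{3786766 + \left(1362697 - -1030655\right)}{1122383 + \left(-52\right)^{2}} = \frac{3786766 + \left(1362697 + 1030655\right)}{1122383 + 2704} = \frac{3786766 + 2393352}{1125087} = 6180118 \cdot \frac{1}{1125087} = \frac{6180118}{1125087}$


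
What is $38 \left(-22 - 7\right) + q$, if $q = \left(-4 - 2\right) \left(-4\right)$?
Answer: $-1078$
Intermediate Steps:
$q = 24$ ($q = \left(-6\right) \left(-4\right) = 24$)
$38 \left(-22 - 7\right) + q = 38 \left(-22 - 7\right) + 24 = 38 \left(-29\right) + 24 = -1102 + 24 = -1078$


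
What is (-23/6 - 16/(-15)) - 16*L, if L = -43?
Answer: 20557/30 ≈ 685.23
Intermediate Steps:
(-23/6 - 16/(-15)) - 16*L = (-23/6 - 16/(-15)) - 16*(-43) = (-23*⅙ - 16*(-1/15)) + 688 = (-23/6 + 16/15) + 688 = -83/30 + 688 = 20557/30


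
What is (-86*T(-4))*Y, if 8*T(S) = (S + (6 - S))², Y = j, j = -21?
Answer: 8127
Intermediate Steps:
Y = -21
T(S) = 9/2 (T(S) = (S + (6 - S))²/8 = (⅛)*6² = (⅛)*36 = 9/2)
(-86*T(-4))*Y = -86*9/2*(-21) = -387*(-21) = 8127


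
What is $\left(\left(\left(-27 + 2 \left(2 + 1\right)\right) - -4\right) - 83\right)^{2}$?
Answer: $10000$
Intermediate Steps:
$\left(\left(\left(-27 + 2 \left(2 + 1\right)\right) - -4\right) - 83\right)^{2} = \left(\left(\left(-27 + 2 \cdot 3\right) + 4\right) - 83\right)^{2} = \left(\left(\left(-27 + 6\right) + 4\right) - 83\right)^{2} = \left(\left(-21 + 4\right) - 83\right)^{2} = \left(-17 - 83\right)^{2} = \left(-100\right)^{2} = 10000$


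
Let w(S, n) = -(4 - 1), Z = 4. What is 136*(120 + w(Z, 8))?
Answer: 15912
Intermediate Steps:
w(S, n) = -3 (w(S, n) = -1*3 = -3)
136*(120 + w(Z, 8)) = 136*(120 - 3) = 136*117 = 15912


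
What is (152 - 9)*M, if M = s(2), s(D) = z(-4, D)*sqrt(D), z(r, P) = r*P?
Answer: -1144*sqrt(2) ≈ -1617.9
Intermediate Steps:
z(r, P) = P*r
s(D) = -4*D**(3/2) (s(D) = (D*(-4))*sqrt(D) = (-4*D)*sqrt(D) = -4*D**(3/2))
M = -8*sqrt(2) ≈ -11.314
(152 - 9)*M = (152 - 9)*(-8*sqrt(2)) = 143*(-8*sqrt(2)) = -1144*sqrt(2)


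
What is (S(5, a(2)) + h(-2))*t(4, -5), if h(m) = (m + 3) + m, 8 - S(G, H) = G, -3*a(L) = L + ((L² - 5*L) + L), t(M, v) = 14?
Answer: 28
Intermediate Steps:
a(L) = L - L²/3 (a(L) = -(L + ((L² - 5*L) + L))/3 = -(L + (L² - 4*L))/3 = -(L² - 3*L)/3 = L - L²/3)
S(G, H) = 8 - G
h(m) = 3 + 2*m (h(m) = (3 + m) + m = 3 + 2*m)
(S(5, a(2)) + h(-2))*t(4, -5) = ((8 - 1*5) + (3 + 2*(-2)))*14 = ((8 - 5) + (3 - 4))*14 = (3 - 1)*14 = 2*14 = 28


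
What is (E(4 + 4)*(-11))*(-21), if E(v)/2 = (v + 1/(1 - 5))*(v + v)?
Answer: 57288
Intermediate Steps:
E(v) = 4*v*(-1/4 + v) (E(v) = 2*((v + 1/(1 - 5))*(v + v)) = 2*((v + 1/(-4))*(2*v)) = 2*((v - 1/4)*(2*v)) = 2*((-1/4 + v)*(2*v)) = 2*(2*v*(-1/4 + v)) = 4*v*(-1/4 + v))
(E(4 + 4)*(-11))*(-21) = (((4 + 4)*(-1 + 4*(4 + 4)))*(-11))*(-21) = ((8*(-1 + 4*8))*(-11))*(-21) = ((8*(-1 + 32))*(-11))*(-21) = ((8*31)*(-11))*(-21) = (248*(-11))*(-21) = -2728*(-21) = 57288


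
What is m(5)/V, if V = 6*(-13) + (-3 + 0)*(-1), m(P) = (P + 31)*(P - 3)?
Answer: -24/25 ≈ -0.96000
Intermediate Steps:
m(P) = (-3 + P)*(31 + P) (m(P) = (31 + P)*(-3 + P) = (-3 + P)*(31 + P))
V = -75 (V = -78 - 3*(-1) = -78 + 3 = -75)
m(5)/V = (-93 + 5**2 + 28*5)/(-75) = (-93 + 25 + 140)*(-1/75) = 72*(-1/75) = -24/25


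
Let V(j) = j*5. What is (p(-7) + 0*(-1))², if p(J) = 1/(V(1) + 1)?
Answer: 1/36 ≈ 0.027778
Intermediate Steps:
V(j) = 5*j
p(J) = ⅙ (p(J) = 1/(5*1 + 1) = 1/(5 + 1) = 1/6 = ⅙)
(p(-7) + 0*(-1))² = (⅙ + 0*(-1))² = (⅙ + 0)² = (⅙)² = 1/36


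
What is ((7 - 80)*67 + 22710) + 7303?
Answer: 25122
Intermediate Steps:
((7 - 80)*67 + 22710) + 7303 = (-73*67 + 22710) + 7303 = (-4891 + 22710) + 7303 = 17819 + 7303 = 25122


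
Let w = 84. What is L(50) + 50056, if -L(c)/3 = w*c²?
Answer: -579944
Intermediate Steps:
L(c) = -252*c²
L(50) + 50056 = -252*50² + 50056 = -252*2500 + 50056 = -630000 + 50056 = -579944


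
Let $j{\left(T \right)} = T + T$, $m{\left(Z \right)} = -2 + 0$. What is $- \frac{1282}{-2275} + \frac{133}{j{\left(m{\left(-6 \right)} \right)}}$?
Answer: $- \frac{297447}{9100} \approx -32.686$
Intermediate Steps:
$m{\left(Z \right)} = -2$
$j{\left(T \right)} = 2 T$
$- \frac{1282}{-2275} + \frac{133}{j{\left(m{\left(-6 \right)} \right)}} = - \frac{1282}{-2275} + \frac{133}{2 \left(-2\right)} = \left(-1282\right) \left(- \frac{1}{2275}\right) + \frac{133}{-4} = \frac{1282}{2275} + 133 \left(- \frac{1}{4}\right) = \frac{1282}{2275} - \frac{133}{4} = - \frac{297447}{9100}$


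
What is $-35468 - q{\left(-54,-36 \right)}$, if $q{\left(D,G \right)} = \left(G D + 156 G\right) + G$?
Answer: $-31760$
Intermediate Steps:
$q{\left(D,G \right)} = 157 G + D G$ ($q{\left(D,G \right)} = \left(D G + 156 G\right) + G = \left(156 G + D G\right) + G = 157 G + D G$)
$-35468 - q{\left(-54,-36 \right)} = -35468 - - 36 \left(157 - 54\right) = -35468 - \left(-36\right) 103 = -35468 - -3708 = -35468 + 3708 = -31760$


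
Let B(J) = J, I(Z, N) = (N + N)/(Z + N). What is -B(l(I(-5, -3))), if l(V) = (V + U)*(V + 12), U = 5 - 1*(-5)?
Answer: -2193/16 ≈ -137.06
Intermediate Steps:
U = 10 (U = 5 + 5 = 10)
I(Z, N) = 2*N/(N + Z) (I(Z, N) = (2*N)/(N + Z) = 2*N/(N + Z))
l(V) = (10 + V)*(12 + V) (l(V) = (V + 10)*(V + 12) = (10 + V)*(12 + V))
-B(l(I(-5, -3))) = -(120 + (2*(-3)/(-3 - 5))**2 + 22*(2*(-3)/(-3 - 5))) = -(120 + (2*(-3)/(-8))**2 + 22*(2*(-3)/(-8))) = -(120 + (2*(-3)*(-1/8))**2 + 22*(2*(-3)*(-1/8))) = -(120 + (3/4)**2 + 22*(3/4)) = -(120 + 9/16 + 33/2) = -1*2193/16 = -2193/16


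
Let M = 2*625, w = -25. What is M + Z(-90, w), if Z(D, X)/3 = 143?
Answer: 1679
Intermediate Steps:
M = 1250
Z(D, X) = 429 (Z(D, X) = 3*143 = 429)
M + Z(-90, w) = 1250 + 429 = 1679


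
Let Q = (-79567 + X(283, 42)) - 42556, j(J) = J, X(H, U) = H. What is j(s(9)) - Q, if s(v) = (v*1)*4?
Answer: 121876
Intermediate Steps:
s(v) = 4*v (s(v) = v*4 = 4*v)
Q = -121840 (Q = (-79567 + 283) - 42556 = -79284 - 42556 = -121840)
j(s(9)) - Q = 4*9 - 1*(-121840) = 36 + 121840 = 121876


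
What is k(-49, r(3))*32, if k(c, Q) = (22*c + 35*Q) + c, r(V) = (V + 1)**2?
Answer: -18144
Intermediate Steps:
r(V) = (1 + V)**2
k(c, Q) = 23*c + 35*Q
k(-49, r(3))*32 = (23*(-49) + 35*(1 + 3)**2)*32 = (-1127 + 35*4**2)*32 = (-1127 + 35*16)*32 = (-1127 + 560)*32 = -567*32 = -18144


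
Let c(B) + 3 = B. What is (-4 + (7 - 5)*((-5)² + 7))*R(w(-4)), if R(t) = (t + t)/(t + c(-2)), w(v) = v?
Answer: 160/3 ≈ 53.333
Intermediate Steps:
c(B) = -3 + B
R(t) = 2*t/(-5 + t) (R(t) = (t + t)/(t + (-3 - 2)) = (2*t)/(t - 5) = (2*t)/(-5 + t) = 2*t/(-5 + t))
(-4 + (7 - 5)*((-5)² + 7))*R(w(-4)) = (-4 + (7 - 5)*((-5)² + 7))*(2*(-4)/(-5 - 4)) = (-4 + 2*(25 + 7))*(2*(-4)/(-9)) = (-4 + 2*32)*(2*(-4)*(-⅑)) = (-4 + 64)*(8/9) = 60*(8/9) = 160/3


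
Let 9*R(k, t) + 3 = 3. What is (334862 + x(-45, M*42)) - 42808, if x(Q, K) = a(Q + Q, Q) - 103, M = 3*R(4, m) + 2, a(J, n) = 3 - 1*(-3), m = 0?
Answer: 291957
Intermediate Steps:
R(k, t) = 0 (R(k, t) = -1/3 + (1/9)*3 = -1/3 + 1/3 = 0)
a(J, n) = 6 (a(J, n) = 3 + 3 = 6)
M = 2 (M = 3*0 + 2 = 0 + 2 = 2)
x(Q, K) = -97 (x(Q, K) = 6 - 103 = -97)
(334862 + x(-45, M*42)) - 42808 = (334862 - 97) - 42808 = 334765 - 42808 = 291957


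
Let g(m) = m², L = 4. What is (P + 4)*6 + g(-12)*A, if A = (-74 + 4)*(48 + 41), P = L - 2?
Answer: -897084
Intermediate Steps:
P = 2 (P = 4 - 2 = 2)
A = -6230 (A = -70*89 = -6230)
(P + 4)*6 + g(-12)*A = (2 + 4)*6 + (-12)²*(-6230) = 6*6 + 144*(-6230) = 36 - 897120 = -897084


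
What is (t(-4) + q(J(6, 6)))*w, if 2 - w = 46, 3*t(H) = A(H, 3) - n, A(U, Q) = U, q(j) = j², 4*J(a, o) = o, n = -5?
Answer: -341/3 ≈ -113.67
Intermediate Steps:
J(a, o) = o/4
t(H) = 5/3 + H/3 (t(H) = (H - 1*(-5))/3 = (H + 5)/3 = (5 + H)/3 = 5/3 + H/3)
w = -44 (w = 2 - 1*46 = 2 - 46 = -44)
(t(-4) + q(J(6, 6)))*w = ((5/3 + (⅓)*(-4)) + ((¼)*6)²)*(-44) = ((5/3 - 4/3) + (3/2)²)*(-44) = (⅓ + 9/4)*(-44) = (31/12)*(-44) = -341/3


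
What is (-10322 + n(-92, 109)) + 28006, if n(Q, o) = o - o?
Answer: 17684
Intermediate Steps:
n(Q, o) = 0
(-10322 + n(-92, 109)) + 28006 = (-10322 + 0) + 28006 = -10322 + 28006 = 17684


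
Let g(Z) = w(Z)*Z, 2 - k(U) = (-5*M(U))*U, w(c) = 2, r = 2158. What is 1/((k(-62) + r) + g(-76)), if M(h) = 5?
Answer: 1/458 ≈ 0.0021834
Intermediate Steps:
k(U) = 2 + 25*U (k(U) = 2 - (-5*5)*U = 2 - (-25)*U = 2 + 25*U)
g(Z) = 2*Z
1/((k(-62) + r) + g(-76)) = 1/(((2 + 25*(-62)) + 2158) + 2*(-76)) = 1/(((2 - 1550) + 2158) - 152) = 1/((-1548 + 2158) - 152) = 1/(610 - 152) = 1/458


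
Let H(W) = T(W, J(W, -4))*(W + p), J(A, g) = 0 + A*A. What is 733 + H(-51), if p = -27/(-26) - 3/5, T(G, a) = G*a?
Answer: 872010313/130 ≈ 6.7078e+6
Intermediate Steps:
J(A, g) = A² (J(A, g) = 0 + A² = A²)
p = 57/130 (p = -27*(-1/26) - 3*⅕ = 27/26 - ⅗ = 57/130 ≈ 0.43846)
H(W) = W³*(57/130 + W) (H(W) = (W*W²)*(W + 57/130) = W³*(57/130 + W))
733 + H(-51) = 733 + (-51)³*(57/130 - 51) = 733 - 132651*(-6573/130) = 733 + 871915023/130 = 872010313/130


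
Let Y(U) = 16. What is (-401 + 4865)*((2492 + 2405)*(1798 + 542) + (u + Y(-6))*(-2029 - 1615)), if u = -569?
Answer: 60148435968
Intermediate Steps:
(-401 + 4865)*((2492 + 2405)*(1798 + 542) + (u + Y(-6))*(-2029 - 1615)) = (-401 + 4865)*((2492 + 2405)*(1798 + 542) + (-569 + 16)*(-2029 - 1615)) = 4464*(4897*2340 - 553*(-3644)) = 4464*(11458980 + 2015132) = 4464*13474112 = 60148435968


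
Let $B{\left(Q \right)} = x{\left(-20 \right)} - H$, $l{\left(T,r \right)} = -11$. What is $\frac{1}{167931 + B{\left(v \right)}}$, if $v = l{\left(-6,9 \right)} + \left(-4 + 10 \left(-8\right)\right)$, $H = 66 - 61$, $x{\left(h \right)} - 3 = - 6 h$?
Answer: $\frac{1}{168049} \approx 5.9506 \cdot 10^{-6}$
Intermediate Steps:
$x{\left(h \right)} = 3 - 6 h$
$H = 5$ ($H = 66 - 61 = 5$)
$v = -95$ ($v = -11 + \left(-4 + 10 \left(-8\right)\right) = -11 - 84 = -95$)
$B{\left(Q \right)} = 118$ ($B{\left(Q \right)} = \left(3 - -120\right) - 5 = \left(3 + 120\right) - 5 = 123 - 5 = 118$)
$\frac{1}{167931 + B{\left(v \right)}} = \frac{1}{167931 + 118} = \frac{1}{168049}$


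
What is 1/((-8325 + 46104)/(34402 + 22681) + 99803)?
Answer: 57083/5697092428 ≈ 1.0020e-5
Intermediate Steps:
1/((-8325 + 46104)/(34402 + 22681) + 99803) = 1/(37779/57083 + 99803) = 1/(5697092428/57083) = 57083/5697092428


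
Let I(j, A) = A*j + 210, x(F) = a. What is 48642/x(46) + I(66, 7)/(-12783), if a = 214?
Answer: 103607813/455927 ≈ 227.25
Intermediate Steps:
x(F) = 214
I(j, A) = 210 + A*j
48642/x(46) + I(66, 7)/(-12783) = 48642/214 + (210 + 7*66)/(-12783) = 48642*(1/214) + (210 + 462)*(-1/12783) = 24321/107 + 672*(-1/12783) = 24321/107 - 224/4261 = 103607813/455927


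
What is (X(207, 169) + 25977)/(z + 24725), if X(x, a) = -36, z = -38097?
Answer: -25941/13372 ≈ -1.9399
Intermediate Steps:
(X(207, 169) + 25977)/(z + 24725) = (-36 + 25977)/(-38097 + 24725) = 25941/(-13372) = 25941*(-1/13372) = -25941/13372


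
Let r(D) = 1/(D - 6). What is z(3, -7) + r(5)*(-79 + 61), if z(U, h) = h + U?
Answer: 14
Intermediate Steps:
r(D) = 1/(-6 + D)
z(U, h) = U + h
z(3, -7) + r(5)*(-79 + 61) = (3 - 7) + (-79 + 61)/(-6 + 5) = -4 - 18/(-1) = -4 - 1*(-18) = -4 + 18 = 14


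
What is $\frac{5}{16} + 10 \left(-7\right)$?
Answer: $- \frac{1115}{16} \approx -69.688$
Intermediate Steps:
$\frac{5}{16} + 10 \left(-7\right) = 5 \cdot \frac{1}{16} - 70 = \frac{5}{16} - 70 = - \frac{1115}{16}$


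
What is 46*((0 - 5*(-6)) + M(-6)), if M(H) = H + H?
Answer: 828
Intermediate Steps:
M(H) = 2*H
46*((0 - 5*(-6)) + M(-6)) = 46*((0 - 5*(-6)) + 2*(-6)) = 46*((0 + 30) - 12) = 46*(30 - 12) = 46*18 = 828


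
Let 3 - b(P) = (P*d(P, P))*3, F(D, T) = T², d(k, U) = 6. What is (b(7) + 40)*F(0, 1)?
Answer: -83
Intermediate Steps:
b(P) = 3 - 18*P (b(P) = 3 - P*6*3 = 3 - 6*P*3 = 3 - 18*P)
(b(7) + 40)*F(0, 1) = ((3 - 18*7) + 40)*1² = ((3 - 126) + 40)*1 = (-123 + 40)*1 = -83*1 = -83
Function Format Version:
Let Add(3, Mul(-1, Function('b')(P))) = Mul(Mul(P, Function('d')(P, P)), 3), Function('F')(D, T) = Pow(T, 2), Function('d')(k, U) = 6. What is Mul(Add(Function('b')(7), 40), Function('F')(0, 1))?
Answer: -83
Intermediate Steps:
Function('b')(P) = Add(3, Mul(-18, P)) (Function('b')(P) = Add(3, Mul(-1, Mul(Mul(P, 6), 3))) = Add(3, Mul(-1, Mul(Mul(6, P), 3))) = Add(3, Mul(-1, Mul(18, P))) = Add(3, Mul(-18, P)))
Mul(Add(Function('b')(7), 40), Function('F')(0, 1)) = Mul(Add(Add(3, Mul(-18, 7)), 40), Pow(1, 2)) = Mul(Add(Add(3, -126), 40), 1) = Mul(Add(-123, 40), 1) = Mul(-83, 1) = -83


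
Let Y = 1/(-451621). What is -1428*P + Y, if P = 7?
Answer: -4514403517/451621 ≈ -9996.0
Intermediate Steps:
Y = -1/451621 ≈ -2.2142e-6
-1428*P + Y = -1428*7 - 1/451621 = -9996 - 1/451621 = -4514403517/451621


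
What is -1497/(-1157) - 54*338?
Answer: -21116067/1157 ≈ -18251.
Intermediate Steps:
-1497/(-1157) - 54*338 = -1497*(-1/1157) - 18252 = 1497/1157 - 18252 = -21116067/1157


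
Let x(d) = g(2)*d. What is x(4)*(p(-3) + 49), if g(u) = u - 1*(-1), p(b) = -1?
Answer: 576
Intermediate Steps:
g(u) = 1 + u (g(u) = u + 1 = 1 + u)
x(d) = 3*d (x(d) = (1 + 2)*d = 3*d)
x(4)*(p(-3) + 49) = (3*4)*(-1 + 49) = 12*48 = 576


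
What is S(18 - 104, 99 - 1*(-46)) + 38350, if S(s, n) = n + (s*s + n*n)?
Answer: 66916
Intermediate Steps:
S(s, n) = n + n**2 + s**2 (S(s, n) = n + (s**2 + n**2) = n + (n**2 + s**2) = n + n**2 + s**2)
S(18 - 104, 99 - 1*(-46)) + 38350 = ((99 - 1*(-46)) + (99 - 1*(-46))**2 + (18 - 104)**2) + 38350 = ((99 + 46) + (99 + 46)**2 + (-86)**2) + 38350 = (145 + 145**2 + 7396) + 38350 = (145 + 21025 + 7396) + 38350 = 28566 + 38350 = 66916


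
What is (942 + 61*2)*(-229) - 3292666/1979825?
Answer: -482399532866/1979825 ≈ -2.4366e+5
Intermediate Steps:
(942 + 61*2)*(-229) - 3292666/1979825 = (942 + 122)*(-229) - 3292666/1979825 = 1064*(-229) - 1*3292666/1979825 = -243656 - 3292666/1979825 = -482399532866/1979825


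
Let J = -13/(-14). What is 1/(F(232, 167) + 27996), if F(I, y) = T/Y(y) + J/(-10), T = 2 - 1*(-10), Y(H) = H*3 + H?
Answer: 23380/654544729 ≈ 3.5719e-5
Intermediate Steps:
Y(H) = 4*H (Y(H) = 3*H + H = 4*H)
J = 13/14 (J = -13*(-1/14) = 13/14 ≈ 0.92857)
T = 12 (T = 2 + 10 = 12)
F(I, y) = -13/140 + 3/y (F(I, y) = 12/((4*y)) + (13/14)/(-10) = 12*(1/(4*y)) + (13/14)*(-1/10) = 3/y - 13/140 = -13/140 + 3/y)
1/(F(232, 167) + 27996) = 1/((-13/140 + 3/167) + 27996) = 1/(-1751/23380 + 27996) = 1/(654544729/23380) = 23380/654544729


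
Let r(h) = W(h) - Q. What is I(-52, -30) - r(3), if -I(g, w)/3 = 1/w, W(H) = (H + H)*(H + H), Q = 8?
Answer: -279/10 ≈ -27.900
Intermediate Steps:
W(H) = 4*H² (W(H) = (2*H)*(2*H) = 4*H²)
I(g, w) = -3/w
r(h) = -8 + 4*h² (r(h) = 4*h² - 1*8 = 4*h² - 8 = -8 + 4*h²)
I(-52, -30) - r(3) = -3/(-30) - (-8 + 4*3²) = -3*(-1/30) - (-8 + 4*9) = ⅒ - (-8 + 36) = ⅒ - 1*28 = ⅒ - 28 = -279/10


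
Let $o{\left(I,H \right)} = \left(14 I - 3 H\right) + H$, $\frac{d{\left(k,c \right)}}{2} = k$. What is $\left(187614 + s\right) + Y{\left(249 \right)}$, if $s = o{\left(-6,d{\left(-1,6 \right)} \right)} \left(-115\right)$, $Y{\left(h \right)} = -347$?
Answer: $196467$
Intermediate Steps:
$d{\left(k,c \right)} = 2 k$
$o{\left(I,H \right)} = - 2 H + 14 I$ ($o{\left(I,H \right)} = \left(- 3 H + 14 I\right) + H = - 2 H + 14 I$)
$s = 9200$ ($s = \left(- 2 \cdot 2 \left(-1\right) + 14 \left(-6\right)\right) \left(-115\right) = \left(\left(-2\right) \left(-2\right) - 84\right) \left(-115\right) = \left(4 - 84\right) \left(-115\right) = \left(-80\right) \left(-115\right) = 9200$)
$\left(187614 + s\right) + Y{\left(249 \right)} = \left(187614 + 9200\right) - 347 = 196814 - 347 = 196467$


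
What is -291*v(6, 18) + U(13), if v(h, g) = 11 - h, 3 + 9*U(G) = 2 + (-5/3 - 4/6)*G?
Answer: -39379/27 ≈ -1458.5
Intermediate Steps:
U(G) = -1/9 - 7*G/27 (U(G) = -1/3 + (2 + (-5/3 - 4/6)*G)/9 = -1/3 + (2 + (-5*1/3 - 4*1/6)*G)/9 = -1/3 + (2 + (-5/3 - 2/3)*G)/9 = -1/3 + (2 - 7*G/3)/9 = -1/3 + (2/9 - 7*G/27) = -1/9 - 7*G/27)
-291*v(6, 18) + U(13) = -291*(11 - 1*6) + (-1/9 - 7/27*13) = -291*(11 - 6) + (-1/9 - 91/27) = -291*5 - 94/27 = -1455 - 94/27 = -39379/27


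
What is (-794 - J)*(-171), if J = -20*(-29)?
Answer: 234954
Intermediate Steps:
J = 580
(-794 - J)*(-171) = (-794 - 1*580)*(-171) = (-794 - 580)*(-171) = -1374*(-171) = 234954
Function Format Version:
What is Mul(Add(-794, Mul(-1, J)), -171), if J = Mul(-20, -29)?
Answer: 234954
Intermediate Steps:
J = 580
Mul(Add(-794, Mul(-1, J)), -171) = Mul(Add(-794, Mul(-1, 580)), -171) = Mul(Add(-794, -580), -171) = Mul(-1374, -171) = 234954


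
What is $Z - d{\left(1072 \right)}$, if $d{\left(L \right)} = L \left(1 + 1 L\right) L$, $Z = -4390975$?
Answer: $-1237465407$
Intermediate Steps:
$d{\left(L \right)} = L^{2} \left(1 + L\right)$ ($d{\left(L \right)} = L \left(1 + L\right) L = L^{2} \left(1 + L\right)$)
$Z - d{\left(1072 \right)} = -4390975 - 1072^{2} \left(1 + 1072\right) = -4390975 - 1149184 \cdot 1073 = -4390975 - 1233074432 = -1237465407$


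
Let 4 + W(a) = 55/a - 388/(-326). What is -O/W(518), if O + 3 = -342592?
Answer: -28926666230/228279 ≈ -1.2672e+5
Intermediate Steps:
O = -342595 (O = -3 - 342592 = -342595)
W(a) = -458/163 + 55/a (W(a) = -4 + (55/a - 388/(-326)) = -4 + (55/a - 388*(-1/326)) = -4 + (55/a + 194/163) = -4 + (194/163 + 55/a) = -458/163 + 55/a)
-O/W(518) = -(-342595)/(-458/163 + 55/518) = -(-342595)/(-228279/84434) = -(-342595)*(-84434)/228279 = -1*28926666230/228279 = -28926666230/228279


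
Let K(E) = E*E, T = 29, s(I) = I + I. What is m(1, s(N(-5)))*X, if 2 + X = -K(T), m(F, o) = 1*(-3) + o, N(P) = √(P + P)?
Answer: 2529 - 1686*I*√10 ≈ 2529.0 - 5331.6*I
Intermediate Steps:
N(P) = √2*√P (N(P) = √(2*P) = √2*√P)
s(I) = 2*I
K(E) = E²
m(F, o) = -3 + o
X = -843 (X = -2 - 1*29² = -2 - 1*841 = -2 - 841 = -843)
m(1, s(N(-5)))*X = (-3 + 2*(√2*√(-5)))*(-843) = (-3 + 2*(√2*(I*√5)))*(-843) = (-3 + 2*(I*√10))*(-843) = (-3 + 2*I*√10)*(-843) = 2529 - 1686*I*√10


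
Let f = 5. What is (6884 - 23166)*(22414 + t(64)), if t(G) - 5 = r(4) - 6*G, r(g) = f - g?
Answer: -358790152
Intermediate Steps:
r(g) = 5 - g
t(G) = 6 - 6*G (t(G) = 5 + ((5 - 1*4) - 6*G) = 5 + ((5 - 4) - 6*G) = 5 + (1 - 6*G) = 6 - 6*G)
(6884 - 23166)*(22414 + t(64)) = (6884 - 23166)*(22414 + (6 - 6*64)) = -16282*(22414 + (6 - 384)) = -16282*(22414 - 378) = -16282*22036 = -358790152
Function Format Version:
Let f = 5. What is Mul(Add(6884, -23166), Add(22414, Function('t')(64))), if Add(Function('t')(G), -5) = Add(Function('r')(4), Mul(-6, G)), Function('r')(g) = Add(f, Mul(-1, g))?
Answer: -358790152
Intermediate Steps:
Function('r')(g) = Add(5, Mul(-1, g))
Function('t')(G) = Add(6, Mul(-6, G)) (Function('t')(G) = Add(5, Add(Add(5, Mul(-1, 4)), Mul(-6, G))) = Add(5, Add(Add(5, -4), Mul(-6, G))) = Add(5, Add(1, Mul(-6, G))) = Add(6, Mul(-6, G)))
Mul(Add(6884, -23166), Add(22414, Function('t')(64))) = Mul(Add(6884, -23166), Add(22414, Add(6, Mul(-6, 64)))) = Mul(-16282, Add(22414, Add(6, -384))) = Mul(-16282, Add(22414, -378)) = Mul(-16282, 22036) = -358790152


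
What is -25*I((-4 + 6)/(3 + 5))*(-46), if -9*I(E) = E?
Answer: -575/18 ≈ -31.944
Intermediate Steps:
I(E) = -E/9
-25*I((-4 + 6)/(3 + 5))*(-46) = -(-25)*(-4 + 6)/(3 + 5)/9*(-46) = -(-25)*2/8/9*(-46) = -(-25)*2*(⅛)/9*(-46) = -(-25)/(9*4)*(-46) = -25*(-1/36)*(-46) = (25/36)*(-46) = -575/18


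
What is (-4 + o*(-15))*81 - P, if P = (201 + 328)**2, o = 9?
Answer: -291100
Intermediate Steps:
P = 279841 (P = 529**2 = 279841)
(-4 + o*(-15))*81 - P = (-4 + 9*(-15))*81 - 1*279841 = (-4 - 135)*81 - 279841 = -139*81 - 279841 = -11259 - 279841 = -291100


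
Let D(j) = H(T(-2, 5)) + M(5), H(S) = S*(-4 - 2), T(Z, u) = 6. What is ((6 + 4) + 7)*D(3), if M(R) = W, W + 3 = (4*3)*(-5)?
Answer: -1683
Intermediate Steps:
W = -63 (W = -3 + (4*3)*(-5) = -3 + 12*(-5) = -3 - 60 = -63)
M(R) = -63
H(S) = -6*S (H(S) = S*(-6) = -6*S)
D(j) = -99 (D(j) = -6*6 - 63 = -36 - 63 = -99)
((6 + 4) + 7)*D(3) = ((6 + 4) + 7)*(-99) = (10 + 7)*(-99) = 17*(-99) = -1683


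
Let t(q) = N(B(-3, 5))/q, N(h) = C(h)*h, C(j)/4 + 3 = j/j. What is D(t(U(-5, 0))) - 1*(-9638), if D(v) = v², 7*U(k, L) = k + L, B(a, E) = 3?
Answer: 269174/25 ≈ 10767.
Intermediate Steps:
C(j) = -8 (C(j) = -12 + 4*(j/j) = -12 + 4*1 = -12 + 4 = -8)
N(h) = -8*h
U(k, L) = L/7 + k/7 (U(k, L) = (k + L)/7 = (L + k)/7 = L/7 + k/7)
t(q) = -24/q (t(q) = (-8*3)/q = -24/q)
D(t(U(-5, 0))) - 1*(-9638) = (-24/((⅐)*0 + (⅐)*(-5)))² - 1*(-9638) = (-24/(0 - 5/7))² + 9638 = (-24/(-5/7))² + 9638 = (-24*(-7/5))² + 9638 = (168/5)² + 9638 = 28224/25 + 9638 = 269174/25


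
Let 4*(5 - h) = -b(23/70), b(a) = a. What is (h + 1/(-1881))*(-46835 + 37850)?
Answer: -1603153417/35112 ≈ -45658.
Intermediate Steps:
h = 1423/280 (h = 5 - (-1)*23/70/4 = 5 - (-1)*23*(1/70)/4 = 5 - (-1)*23/(4*70) = 5 - ¼*(-23/70) = 5 + 23/280 = 1423/280 ≈ 5.0821)
(h + 1/(-1881))*(-46835 + 37850) = (1423/280 + 1/(-1881))*(-46835 + 37850) = (1423/280 - 1/1881)*(-8985) = (2676383/526680)*(-8985) = -1603153417/35112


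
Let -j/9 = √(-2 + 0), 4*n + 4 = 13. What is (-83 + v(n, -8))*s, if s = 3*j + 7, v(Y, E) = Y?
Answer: -2261/4 + 8721*I*√2/4 ≈ -565.25 + 3083.3*I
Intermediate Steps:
n = 9/4 (n = -1 + (¼)*13 = -1 + 13/4 = 9/4 ≈ 2.2500)
j = -9*I*√2 (j = -9*√(-2 + 0) = -9*I*√2 ≈ -12.728*I)
s = 7 - 27*I*√2 (s = 3*(-9*I*√2) + 7 = -27*I*√2 + 7 = 7 - 27*I*√2 ≈ 7.0 - 38.184*I)
(-83 + v(n, -8))*s = (-83 + 9/4)*(7 - 27*I*√2) = -323*(7 - 27*I*√2)/4 = -2261/4 + 8721*I*√2/4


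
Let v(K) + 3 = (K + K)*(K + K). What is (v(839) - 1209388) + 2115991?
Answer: 3722284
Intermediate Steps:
v(K) = -3 + 4*K**2 (v(K) = -3 + (K + K)*(K + K) = -3 + (2*K)*(2*K) = -3 + 4*K**2)
(v(839) - 1209388) + 2115991 = ((-3 + 4*839**2) - 1209388) + 2115991 = ((-3 + 4*703921) - 1209388) + 2115991 = ((-3 + 2815684) - 1209388) + 2115991 = (2815681 - 1209388) + 2115991 = 1606293 + 2115991 = 3722284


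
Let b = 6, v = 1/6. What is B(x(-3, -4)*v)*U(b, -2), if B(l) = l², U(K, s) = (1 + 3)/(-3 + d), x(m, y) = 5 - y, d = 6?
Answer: 3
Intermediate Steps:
v = ⅙ ≈ 0.16667
U(K, s) = 4/3 (U(K, s) = (1 + 3)/(-3 + 6) = 4/3)
B(x(-3, -4)*v)*U(b, -2) = ((5 - 1*(-4))*(⅙))²*(4/3) = ((5 + 4)*(⅙))²*(4/3) = (9*(⅙))²*(4/3) = (3/2)²*(4/3) = (9/4)*(4/3) = 3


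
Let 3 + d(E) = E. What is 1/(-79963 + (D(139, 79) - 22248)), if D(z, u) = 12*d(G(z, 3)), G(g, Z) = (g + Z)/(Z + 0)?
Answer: -1/101679 ≈ -9.8349e-6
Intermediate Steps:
G(g, Z) = (Z + g)/Z
d(E) = -3 + E
D(z, u) = -24 + 4*z (D(z, u) = 12*(-3 + (3 + z)/3) = 12*(-3 + (1 + z/3)) = 12*(-2 + z/3) = -24 + 4*z)
1/(-79963 + (D(139, 79) - 22248)) = 1/(-79963 + ((-24 + 4*139) - 22248)) = 1/(-79963 + ((-24 + 556) - 22248)) = 1/(-79963 + (532 - 22248)) = 1/(-79963 - 21716) = 1/(-101679) = -1/101679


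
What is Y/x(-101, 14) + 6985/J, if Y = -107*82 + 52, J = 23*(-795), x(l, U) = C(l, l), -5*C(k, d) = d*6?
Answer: -26721392/369357 ≈ -72.346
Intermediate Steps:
C(k, d) = -6*d/5 (C(k, d) = -d*6/5 = -6*d/5)
x(l, U) = -6*l/5
J = -18285
Y = -8722 (Y = -8774 + 52 = -8722)
Y/x(-101, 14) + 6985/J = -8722/((-6/5*(-101))) + 6985/(-18285) = -8722/606/5 + 6985*(-1/18285) = -8722*5/606 - 1397/3657 = -21805/303 - 1397/3657 = -26721392/369357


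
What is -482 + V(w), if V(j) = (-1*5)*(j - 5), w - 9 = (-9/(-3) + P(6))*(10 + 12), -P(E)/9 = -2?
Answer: -2812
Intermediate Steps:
P(E) = 18 (P(E) = -9*(-2) = 18)
w = 471 (w = 9 + (-9/(-3) + 18)*(10 + 12) = 9 + (-9*(-1/3) + 18)*22 = 9 + (3 + 18)*22 = 9 + 21*22 = 9 + 462 = 471)
V(j) = 25 - 5*j (V(j) = -5*(-5 + j) = 25 - 5*j)
-482 + V(w) = -482 + (25 - 5*471) = -482 + (25 - 2355) = -482 - 2330 = -2812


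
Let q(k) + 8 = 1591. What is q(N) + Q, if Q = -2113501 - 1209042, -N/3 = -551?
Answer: -3320960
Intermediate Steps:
N = 1653 (N = -3*(-551) = 1653)
q(k) = 1583 (q(k) = -8 + 1591 = 1583)
Q = -3322543
q(N) + Q = 1583 - 3322543 = -3320960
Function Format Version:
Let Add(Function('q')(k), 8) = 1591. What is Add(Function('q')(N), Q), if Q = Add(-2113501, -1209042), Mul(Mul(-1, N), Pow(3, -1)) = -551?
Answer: -3320960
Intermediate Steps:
N = 1653 (N = Mul(-3, -551) = 1653)
Function('q')(k) = 1583 (Function('q')(k) = Add(-8, 1591) = 1583)
Q = -3322543
Add(Function('q')(N), Q) = Add(1583, -3322543) = -3320960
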